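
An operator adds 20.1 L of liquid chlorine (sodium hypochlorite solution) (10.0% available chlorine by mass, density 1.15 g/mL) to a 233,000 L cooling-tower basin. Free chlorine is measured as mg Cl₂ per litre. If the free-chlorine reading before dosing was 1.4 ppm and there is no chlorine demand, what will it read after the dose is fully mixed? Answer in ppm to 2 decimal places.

11.32 ppm

Mass of solution: 20.1 L × 1000 mL/L × 1.15 g/mL = 23,120 g.
Available chlorine delivered: 23,120 g × 0.1 = 2312 g as Cl₂.
Concentration rise: 2312 g / 233,000 L = 9.921 mg/L = 9.92 ppm.
Final FC: 1.4 + 9.92 = 11.32 ppm.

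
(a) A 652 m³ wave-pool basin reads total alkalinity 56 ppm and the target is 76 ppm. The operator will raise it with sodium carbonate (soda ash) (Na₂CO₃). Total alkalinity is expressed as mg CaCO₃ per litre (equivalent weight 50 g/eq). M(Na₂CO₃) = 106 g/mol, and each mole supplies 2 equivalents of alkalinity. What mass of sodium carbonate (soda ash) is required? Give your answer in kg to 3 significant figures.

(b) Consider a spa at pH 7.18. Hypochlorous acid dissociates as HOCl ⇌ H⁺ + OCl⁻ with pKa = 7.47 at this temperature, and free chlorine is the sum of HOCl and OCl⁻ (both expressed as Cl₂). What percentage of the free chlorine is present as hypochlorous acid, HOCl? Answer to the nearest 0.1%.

(a) 13.8 kg; (b) 66.1%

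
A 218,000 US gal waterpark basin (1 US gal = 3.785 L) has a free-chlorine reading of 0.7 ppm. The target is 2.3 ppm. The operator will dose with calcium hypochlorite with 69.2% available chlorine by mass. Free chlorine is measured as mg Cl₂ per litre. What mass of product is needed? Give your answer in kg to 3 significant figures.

Volume: 218,000 US gal × 3.785 L/gal = 825,130 L.
Chlorine deficit: 2.3 − 0.7 = 1.6 ppm = 1.6 mg/L as Cl₂.
Cl₂ equivalent needed: 1.6 mg/L × 825,130 L = 1,320,000 mg = 1320 g.
Product at 69.2% available chlorine: 1320 / 0.692 = 1908 g.

1.91 kg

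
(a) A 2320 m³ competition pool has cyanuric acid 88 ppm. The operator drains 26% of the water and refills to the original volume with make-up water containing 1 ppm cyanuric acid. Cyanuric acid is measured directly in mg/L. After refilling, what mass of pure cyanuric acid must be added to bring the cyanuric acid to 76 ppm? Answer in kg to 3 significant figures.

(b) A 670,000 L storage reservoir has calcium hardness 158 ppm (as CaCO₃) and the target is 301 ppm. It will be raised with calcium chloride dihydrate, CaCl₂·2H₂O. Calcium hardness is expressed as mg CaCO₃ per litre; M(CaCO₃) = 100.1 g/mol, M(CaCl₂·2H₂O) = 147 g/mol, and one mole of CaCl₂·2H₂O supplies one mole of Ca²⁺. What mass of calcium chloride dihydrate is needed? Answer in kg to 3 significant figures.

(a) 24.6 kg; (b) 141 kg

(a) Volume: 2320 m³ = 2,320,000 L.
(a) After draining 26% and refilling: 88 × 0.74 + 1 × 0.26 = 65.38 ppm.
(a) Deficit to target: 76 − 65.38 = 10.62 mg/L.
(a) Mass: 10.62 mg/L × 2,320,000 L = 24,640 g cyanuric acid.

(b) Hardness to add: (301 − 158) = 143 mg/L as CaCO₃ × 670,000 L = 95,810 g as CaCO₃.
(b) Moles of Ca²⁺ (1 mol Ca²⁺ ≡ 1 mol CaCO₃): 95,810 / 100.1 g/mol = 957.1 mol.
(b) Mass of CaCl₂·2H₂O: 957.1 × 147 = 140,700 g.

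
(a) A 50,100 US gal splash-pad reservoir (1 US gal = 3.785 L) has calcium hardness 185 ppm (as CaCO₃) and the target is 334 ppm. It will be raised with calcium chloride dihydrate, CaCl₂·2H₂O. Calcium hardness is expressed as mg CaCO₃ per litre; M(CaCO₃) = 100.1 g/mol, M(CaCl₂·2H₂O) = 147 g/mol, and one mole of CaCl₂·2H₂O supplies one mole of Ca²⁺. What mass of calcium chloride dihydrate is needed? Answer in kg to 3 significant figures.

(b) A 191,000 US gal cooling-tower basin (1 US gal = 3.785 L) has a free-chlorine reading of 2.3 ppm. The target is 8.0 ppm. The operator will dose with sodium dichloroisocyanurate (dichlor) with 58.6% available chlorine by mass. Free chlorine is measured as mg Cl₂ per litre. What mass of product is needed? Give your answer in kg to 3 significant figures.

(a) Volume: 50,100 US gal × 3.785 L/gal = 189,628 L.
(a) Hardness to add: (334 − 185) = 149 mg/L as CaCO₃ × 189,628 L = 28,250 g as CaCO₃.
(a) Moles of Ca²⁺ (1 mol Ca²⁺ ≡ 1 mol CaCO₃): 28,250 / 100.1 g/mol = 282.3 mol.
(a) Mass of CaCl₂·2H₂O: 282.3 × 147 = 41,490 g.

(b) Volume: 191,000 US gal × 3.785 L/gal = 722,935 L.
(b) Chlorine deficit: 8.0 − 2.3 = 5.7 ppm = 5.7 mg/L as Cl₂.
(b) Cl₂ equivalent needed: 5.7 mg/L × 722,935 L = 4,121,000 mg = 4121 g.
(b) Product at 58.6% available chlorine: 4121 / 0.586 = 7032 g.

(a) 41.5 kg; (b) 7.03 kg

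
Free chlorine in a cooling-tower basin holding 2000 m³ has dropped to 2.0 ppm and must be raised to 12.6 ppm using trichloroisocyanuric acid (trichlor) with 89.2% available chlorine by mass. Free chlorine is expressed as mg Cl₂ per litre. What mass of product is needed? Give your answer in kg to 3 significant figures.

23.8 kg

Volume: 2000 m³ = 2,000,000 L.
Chlorine deficit: 12.6 − 2.0 = 10.6 ppm = 10.6 mg/L as Cl₂.
Cl₂ equivalent needed: 10.6 mg/L × 2,000,000 L = 21,200,000 mg = 21,200 g.
Product at 89.2% available chlorine: 21,200 / 0.892 = 23,770 g.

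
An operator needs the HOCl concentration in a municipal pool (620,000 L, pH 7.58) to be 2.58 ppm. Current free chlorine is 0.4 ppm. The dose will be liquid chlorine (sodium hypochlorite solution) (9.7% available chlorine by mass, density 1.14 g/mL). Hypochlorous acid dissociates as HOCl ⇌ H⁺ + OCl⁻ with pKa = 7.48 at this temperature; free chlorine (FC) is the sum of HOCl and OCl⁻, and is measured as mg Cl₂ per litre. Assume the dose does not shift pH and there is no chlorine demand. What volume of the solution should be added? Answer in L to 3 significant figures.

[OCl⁻]/[HOCl] = 10^(pH − pKa) = 10^(7.58 − 7.48) = 1.259; fraction as HOCl = 1/(1 + 1.259) = 0.4427.
Free chlorine required for 2.58 ppm HOCl: 2.58 / 0.4427 = 5.828 ppm.
FC to add: 5.828 − 0.4 = 5.428 mg/L as Cl₂.
Cl₂ equivalent: 5.428 mg/L × 620,000 L = 3365 g.
Product at 9.7% available Cl: 3365 / 0.097 = 34,690 g.
Volume: 34,690 g ÷ 1.14 g/mL = 30,430 mL.

30.4 L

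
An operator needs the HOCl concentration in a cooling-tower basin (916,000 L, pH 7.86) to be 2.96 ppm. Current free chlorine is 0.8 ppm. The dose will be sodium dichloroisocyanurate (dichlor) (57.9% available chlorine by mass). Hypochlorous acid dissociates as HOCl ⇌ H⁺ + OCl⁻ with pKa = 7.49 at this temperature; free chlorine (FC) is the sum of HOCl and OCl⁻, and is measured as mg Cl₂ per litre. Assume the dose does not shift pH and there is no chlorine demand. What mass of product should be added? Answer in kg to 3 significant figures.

14.4 kg

[OCl⁻]/[HOCl] = 10^(pH − pKa) = 10^(7.86 − 7.49) = 2.344; fraction as HOCl = 1/(1 + 2.344) = 0.299.
Free chlorine required for 2.96 ppm HOCl: 2.96 / 0.299 = 9.899 ppm.
FC to add: 9.899 − 0.8 = 9.099 mg/L as Cl₂.
Cl₂ equivalent: 9.099 mg/L × 916,000 L = 8335 g.
Product at 57.9% available Cl: 8335 / 0.579 = 14,390 g.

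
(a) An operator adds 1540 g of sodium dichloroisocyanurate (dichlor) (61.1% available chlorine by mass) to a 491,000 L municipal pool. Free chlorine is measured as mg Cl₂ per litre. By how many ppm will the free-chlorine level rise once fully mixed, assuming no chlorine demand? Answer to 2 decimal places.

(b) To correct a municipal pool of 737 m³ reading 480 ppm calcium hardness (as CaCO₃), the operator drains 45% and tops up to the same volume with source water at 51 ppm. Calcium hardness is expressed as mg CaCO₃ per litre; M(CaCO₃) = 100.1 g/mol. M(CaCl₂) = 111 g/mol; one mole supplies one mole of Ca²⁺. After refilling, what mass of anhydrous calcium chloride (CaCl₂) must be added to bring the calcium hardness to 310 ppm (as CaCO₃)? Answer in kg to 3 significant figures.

(a) Available chlorine delivered: 1540 g × 0.611 = 940.9 g as Cl₂.
(a) Concentration rise: 940.9 g / 491,000 L = 1.916 mg/L = 1.92 ppm.

(b) Volume: 737 m³ = 737,000 L.
(b) After draining 45% and refilling: 480 × 0.55 + 51 × 0.45 = 286.95 ppm.
(b) Deficit to target: 310 − 286.95 = 23.05 mg/L.
(b) As CaCO₃: 23.05 mg/L × 737,000 L = 16,990 g; ÷ 100.1 = 169.7 mol Ca²⁺.
(b) Mass: 169.7 × 111 = 18,840 g.

(a) 1.92 ppm; (b) 18.8 kg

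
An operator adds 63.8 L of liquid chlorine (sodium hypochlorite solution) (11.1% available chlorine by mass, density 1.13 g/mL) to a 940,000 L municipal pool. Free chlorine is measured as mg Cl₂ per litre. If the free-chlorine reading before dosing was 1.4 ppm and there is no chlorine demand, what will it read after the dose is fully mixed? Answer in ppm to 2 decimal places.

Mass of solution: 63.8 L × 1000 mL/L × 1.13 g/mL = 72,090 g.
Available chlorine delivered: 72,090 g × 0.111 = 8002 g as Cl₂.
Concentration rise: 8002 g / 940,000 L = 8.513 mg/L = 8.51 ppm.
Final FC: 1.4 + 8.51 = 9.91 ppm.

9.91 ppm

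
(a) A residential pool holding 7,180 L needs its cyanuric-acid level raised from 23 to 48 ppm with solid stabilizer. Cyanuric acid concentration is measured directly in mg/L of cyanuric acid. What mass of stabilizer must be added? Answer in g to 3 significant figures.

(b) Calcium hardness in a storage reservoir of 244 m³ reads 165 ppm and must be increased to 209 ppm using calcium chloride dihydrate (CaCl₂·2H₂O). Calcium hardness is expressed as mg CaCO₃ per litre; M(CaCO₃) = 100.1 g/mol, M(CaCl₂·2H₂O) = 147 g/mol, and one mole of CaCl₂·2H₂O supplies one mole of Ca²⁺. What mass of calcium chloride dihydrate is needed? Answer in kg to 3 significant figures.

(a) CYA to add: (48 − 23) = 25 mg/L × 7,180 L = 179.5 g cyanuric acid.

(b) Volume: 244 m³ = 244,000 L.
(b) Hardness to add: (209 − 165) = 44 mg/L as CaCO₃ × 244,000 L = 10,740 g as CaCO₃.
(b) Moles of Ca²⁺ (1 mol Ca²⁺ ≡ 1 mol CaCO₃): 10,740 / 100.1 g/mol = 107.3 mol.
(b) Mass of CaCl₂·2H₂O: 107.3 × 147 = 15,770 g.

(a) 180 g; (b) 15.8 kg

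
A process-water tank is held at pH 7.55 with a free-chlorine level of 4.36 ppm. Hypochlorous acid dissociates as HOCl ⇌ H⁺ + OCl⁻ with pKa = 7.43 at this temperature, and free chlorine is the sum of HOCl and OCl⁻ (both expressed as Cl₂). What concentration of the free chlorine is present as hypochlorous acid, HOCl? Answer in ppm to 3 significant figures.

[OCl⁻]/[HOCl] = 10^(pH − pKa) = 10^(7.55 − 7.43) = 10^0.12 = 1.318.
Fraction as HOCl = 1 / (1 + 1.318) = 0.4314.
HOCl = 0.4314 × 4.36 ppm = 1.881 ppm.

1.88 ppm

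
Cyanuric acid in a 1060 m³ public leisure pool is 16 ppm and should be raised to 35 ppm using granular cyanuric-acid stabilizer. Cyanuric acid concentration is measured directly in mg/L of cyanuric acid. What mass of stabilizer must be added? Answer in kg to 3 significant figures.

Volume: 1060 m³ = 1,060,000 L.
CYA to add: (35 − 16) = 19 mg/L × 1,060,000 L = 20,140 g cyanuric acid.

20.1 kg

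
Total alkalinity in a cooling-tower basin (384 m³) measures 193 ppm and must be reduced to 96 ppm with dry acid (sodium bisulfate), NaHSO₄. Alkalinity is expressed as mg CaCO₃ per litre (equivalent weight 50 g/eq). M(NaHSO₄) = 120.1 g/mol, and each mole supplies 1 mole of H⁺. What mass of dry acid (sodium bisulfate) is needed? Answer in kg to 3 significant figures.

89.5 kg

Volume: 384 m³ = 384,000 L.
Alkalinity to neutralize: (193 − 96) = 97 mg/L as CaCO₃ × 384,000 L = 37,250 g as CaCO₃.
Equivalents of H⁺ required: 37,250 ÷ 50 g/eq = 745 eq = 745 mol NaHSO₄.
Mass of NaHSO₄: 745 × 120.1 = 89,470 g.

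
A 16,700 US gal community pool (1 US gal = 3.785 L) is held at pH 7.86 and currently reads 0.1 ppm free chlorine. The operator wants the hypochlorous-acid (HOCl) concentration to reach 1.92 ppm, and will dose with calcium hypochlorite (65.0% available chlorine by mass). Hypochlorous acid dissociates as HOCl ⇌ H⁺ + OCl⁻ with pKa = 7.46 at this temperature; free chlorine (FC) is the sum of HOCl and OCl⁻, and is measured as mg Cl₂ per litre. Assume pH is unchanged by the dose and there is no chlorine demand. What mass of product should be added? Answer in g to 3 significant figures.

Volume: 16,700 US gal × 3.785 L/gal = 63,210 L.
[OCl⁻]/[HOCl] = 10^(pH − pKa) = 10^(7.86 − 7.46) = 2.512; fraction as HOCl = 1/(1 + 2.512) = 0.2847.
Free chlorine required for 1.92 ppm HOCl: 1.92 / 0.2847 = 6.743 ppm.
FC to add: 6.743 − 0.1 = 6.643 mg/L as Cl₂.
Cl₂ equivalent: 6.643 mg/L × 63,210 L = 419.9 g.
Product at 65.0% available Cl: 419.9 / 0.65 = 646 g.

646 g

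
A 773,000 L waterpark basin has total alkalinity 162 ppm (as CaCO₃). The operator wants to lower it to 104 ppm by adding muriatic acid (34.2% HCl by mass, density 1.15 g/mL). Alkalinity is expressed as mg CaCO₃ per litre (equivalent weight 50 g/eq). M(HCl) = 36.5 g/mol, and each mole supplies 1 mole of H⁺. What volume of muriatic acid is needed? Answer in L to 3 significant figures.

Alkalinity to neutralize: (162 − 104) = 58 mg/L as CaCO₃ × 773,000 L = 44,830 g as CaCO₃.
Equivalents of H⁺ required: 44,830 ÷ 50 g/eq = 896.7 eq = 896.7 mol HCl.
Mass of HCl: 896.7 × 36.5 = 32,730 g.
Mass of 34.2% solution: 32,730 / 0.342 = 95,700 g.
Volume: 95,700 g ÷ 1.15 g/mL = 83,220 mL.

83.2 L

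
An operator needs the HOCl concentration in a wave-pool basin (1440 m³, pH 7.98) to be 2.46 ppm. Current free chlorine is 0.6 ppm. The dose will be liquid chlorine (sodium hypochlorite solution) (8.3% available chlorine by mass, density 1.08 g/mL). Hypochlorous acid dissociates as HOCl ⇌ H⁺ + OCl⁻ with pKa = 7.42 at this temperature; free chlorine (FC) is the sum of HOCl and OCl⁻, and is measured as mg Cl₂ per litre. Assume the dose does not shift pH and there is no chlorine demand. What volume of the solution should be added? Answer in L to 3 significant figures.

Volume: 1440 m³ = 1,440,000 L.
[OCl⁻]/[HOCl] = 10^(pH − pKa) = 10^(7.98 − 7.42) = 3.631; fraction as HOCl = 1/(1 + 3.631) = 0.2159.
Free chlorine required for 2.46 ppm HOCl: 2.46 / 0.2159 = 11.39 ppm.
FC to add: 11.39 − 0.6 = 10.79 mg/L as Cl₂.
Cl₂ equivalent: 10.79 mg/L × 1,440,000 L = 15,540 g.
Product at 8.3% available Cl: 15,540 / 0.083 = 187,200 g.
Volume: 187,200 g ÷ 1.08 g/mL = 173,400 mL.

173 L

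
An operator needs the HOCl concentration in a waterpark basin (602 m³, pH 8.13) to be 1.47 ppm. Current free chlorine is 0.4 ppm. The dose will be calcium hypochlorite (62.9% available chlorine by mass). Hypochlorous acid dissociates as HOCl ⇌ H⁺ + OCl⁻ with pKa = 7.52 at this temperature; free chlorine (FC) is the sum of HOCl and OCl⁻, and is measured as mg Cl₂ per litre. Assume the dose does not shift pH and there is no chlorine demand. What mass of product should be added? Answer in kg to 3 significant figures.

Volume: 602 m³ = 602,000 L.
[OCl⁻]/[HOCl] = 10^(pH − pKa) = 10^(8.13 − 7.52) = 4.074; fraction as HOCl = 1/(1 + 4.074) = 0.1971.
Free chlorine required for 1.47 ppm HOCl: 1.47 / 0.1971 = 7.458 ppm.
FC to add: 7.458 − 0.4 = 7.058 mg/L as Cl₂.
Cl₂ equivalent: 7.058 mg/L × 602,000 L = 4249 g.
Product at 62.9% available Cl: 4249 / 0.629 = 6756 g.

6.76 kg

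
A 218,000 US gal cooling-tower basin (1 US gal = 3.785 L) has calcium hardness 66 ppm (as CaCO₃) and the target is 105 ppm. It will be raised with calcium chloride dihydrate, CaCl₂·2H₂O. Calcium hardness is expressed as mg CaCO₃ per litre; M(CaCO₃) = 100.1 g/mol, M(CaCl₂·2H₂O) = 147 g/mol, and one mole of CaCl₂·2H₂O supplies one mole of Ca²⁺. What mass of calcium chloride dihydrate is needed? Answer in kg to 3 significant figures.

47.3 kg

Volume: 218,000 US gal × 3.785 L/gal = 825,130 L.
Hardness to add: (105 − 66) = 39 mg/L as CaCO₃ × 825,130 L = 32,180 g as CaCO₃.
Moles of Ca²⁺ (1 mol Ca²⁺ ≡ 1 mol CaCO₃): 32,180 / 100.1 g/mol = 321.5 mol.
Mass of CaCl₂·2H₂O: 321.5 × 147 = 47,260 g.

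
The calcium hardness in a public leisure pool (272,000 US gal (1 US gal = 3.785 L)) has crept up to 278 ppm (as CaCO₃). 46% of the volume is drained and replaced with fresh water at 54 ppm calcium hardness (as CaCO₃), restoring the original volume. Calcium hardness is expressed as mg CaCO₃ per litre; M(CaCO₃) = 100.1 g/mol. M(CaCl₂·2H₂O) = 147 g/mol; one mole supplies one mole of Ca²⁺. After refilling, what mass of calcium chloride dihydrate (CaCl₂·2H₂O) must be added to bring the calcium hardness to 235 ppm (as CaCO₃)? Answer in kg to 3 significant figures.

90.8 kg

Volume: 272,000 US gal × 3.785 L/gal = 1,029,520 L.
After draining 46% and refilling: 278 × 0.54 + 54 × 0.46 = 174.96 ppm.
Deficit to target: 235 − 174.96 = 60.04 mg/L.
As CaCO₃: 60.04 mg/L × 1,029,520 L = 61,810 g; ÷ 100.1 = 617.5 mol Ca²⁺.
Mass: 617.5 × 147 = 90,770 g.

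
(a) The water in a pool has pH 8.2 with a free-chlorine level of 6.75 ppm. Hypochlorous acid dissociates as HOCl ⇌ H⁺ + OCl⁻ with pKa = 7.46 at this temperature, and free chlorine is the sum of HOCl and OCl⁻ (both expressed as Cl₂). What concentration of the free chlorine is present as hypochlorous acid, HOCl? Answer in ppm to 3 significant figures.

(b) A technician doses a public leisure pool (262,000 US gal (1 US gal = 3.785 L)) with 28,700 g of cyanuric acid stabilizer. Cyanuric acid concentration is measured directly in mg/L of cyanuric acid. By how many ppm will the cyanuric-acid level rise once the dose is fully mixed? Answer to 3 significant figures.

(a) [OCl⁻]/[HOCl] = 10^(pH − pKa) = 10^(8.2 − 7.46) = 10^0.74 = 5.495.
(a) Fraction as HOCl = 1 / (1 + 5.495) = 0.154.
(a) HOCl = 0.154 × 6.75 ppm = 1.039 ppm.

(b) Volume: 262,000 US gal × 3.785 L/gal = 991,670 L.
(b) Rise: 28,700 g / 991,670 L × 1000 = 28.94 mg/L.

(a) 1.04 ppm; (b) 28.9 ppm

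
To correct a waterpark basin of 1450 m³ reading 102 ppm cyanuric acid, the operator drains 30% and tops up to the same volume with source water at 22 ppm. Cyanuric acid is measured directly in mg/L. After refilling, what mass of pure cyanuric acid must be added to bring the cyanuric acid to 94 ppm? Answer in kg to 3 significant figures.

Volume: 1450 m³ = 1,450,000 L.
After draining 30% and refilling: 102 × 0.70 + 22 × 0.30 = 78 ppm.
Deficit to target: 94 − 78 = 16 mg/L.
Mass: 16 mg/L × 1,450,000 L = 23,200 g cyanuric acid.

23.2 kg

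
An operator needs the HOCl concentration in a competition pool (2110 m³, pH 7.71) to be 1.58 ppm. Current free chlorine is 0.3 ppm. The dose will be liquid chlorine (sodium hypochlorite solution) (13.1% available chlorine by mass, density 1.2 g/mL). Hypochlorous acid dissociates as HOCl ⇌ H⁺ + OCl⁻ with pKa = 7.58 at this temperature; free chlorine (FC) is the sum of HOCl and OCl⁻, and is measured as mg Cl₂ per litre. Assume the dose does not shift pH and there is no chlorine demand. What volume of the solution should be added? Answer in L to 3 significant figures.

Volume: 2110 m³ = 2,110,000 L.
[OCl⁻]/[HOCl] = 10^(pH − pKa) = 10^(7.71 − 7.58) = 1.349; fraction as HOCl = 1/(1 + 1.349) = 0.4257.
Free chlorine required for 1.58 ppm HOCl: 1.58 / 0.4257 = 3.711 ppm.
FC to add: 3.711 − 0.3 = 3.411 mg/L as Cl₂.
Cl₂ equivalent: 3.411 mg/L × 2,110,000 L = 7198 g.
Product at 13.1% available Cl: 7198 / 0.131 = 54,950 g.
Volume: 54,950 g ÷ 1.2 g/mL = 45,790 mL.

45.8 L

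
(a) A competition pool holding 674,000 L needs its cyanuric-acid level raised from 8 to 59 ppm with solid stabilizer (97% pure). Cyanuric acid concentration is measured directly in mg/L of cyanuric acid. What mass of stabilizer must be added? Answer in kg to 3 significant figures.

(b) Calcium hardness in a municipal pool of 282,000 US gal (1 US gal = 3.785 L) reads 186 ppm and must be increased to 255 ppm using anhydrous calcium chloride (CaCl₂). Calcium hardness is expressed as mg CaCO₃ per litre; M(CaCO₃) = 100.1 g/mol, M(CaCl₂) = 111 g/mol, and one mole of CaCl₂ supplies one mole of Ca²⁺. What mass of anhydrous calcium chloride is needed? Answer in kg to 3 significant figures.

(a) CYA to add: (59 − 8) = 51 mg/L × 674,000 L = 34,370 g cyanuric acid.
(a) At 97% purity: 34,370 / 0.97 = 35,440 g product.

(b) Volume: 282,000 US gal × 3.785 L/gal = 1,067,370 L.
(b) Hardness to add: (255 − 186) = 69 mg/L as CaCO₃ × 1,067,370 L = 73,650 g as CaCO₃.
(b) Moles of Ca²⁺ (1 mol Ca²⁺ ≡ 1 mol CaCO₃): 73,650 / 100.1 g/mol = 735.7 mol.
(b) Mass of CaCl₂: 735.7 × 111 = 81,670 g.

(a) 35.4 kg; (b) 81.7 kg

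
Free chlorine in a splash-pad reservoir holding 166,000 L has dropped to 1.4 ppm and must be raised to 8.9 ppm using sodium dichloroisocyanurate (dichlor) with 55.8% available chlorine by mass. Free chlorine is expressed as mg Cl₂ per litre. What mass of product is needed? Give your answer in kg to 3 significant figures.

2.23 kg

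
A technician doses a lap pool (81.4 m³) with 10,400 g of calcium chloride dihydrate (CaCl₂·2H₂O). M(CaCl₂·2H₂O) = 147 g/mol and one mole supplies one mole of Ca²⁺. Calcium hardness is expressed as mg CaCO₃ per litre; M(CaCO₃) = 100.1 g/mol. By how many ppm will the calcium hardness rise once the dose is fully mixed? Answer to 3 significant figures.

Volume: 81.4 m³ = 81,400 L.
Moles of Ca²⁺: 10,400 g ÷ 147 g/mol = 70.75 mol.
As CaCO₃: 70.75 mol × 100.1 g/mol = 7082 g.
Rise: 7082 g / 81,400 L × 1000 = 87 mg/L.

87.0 ppm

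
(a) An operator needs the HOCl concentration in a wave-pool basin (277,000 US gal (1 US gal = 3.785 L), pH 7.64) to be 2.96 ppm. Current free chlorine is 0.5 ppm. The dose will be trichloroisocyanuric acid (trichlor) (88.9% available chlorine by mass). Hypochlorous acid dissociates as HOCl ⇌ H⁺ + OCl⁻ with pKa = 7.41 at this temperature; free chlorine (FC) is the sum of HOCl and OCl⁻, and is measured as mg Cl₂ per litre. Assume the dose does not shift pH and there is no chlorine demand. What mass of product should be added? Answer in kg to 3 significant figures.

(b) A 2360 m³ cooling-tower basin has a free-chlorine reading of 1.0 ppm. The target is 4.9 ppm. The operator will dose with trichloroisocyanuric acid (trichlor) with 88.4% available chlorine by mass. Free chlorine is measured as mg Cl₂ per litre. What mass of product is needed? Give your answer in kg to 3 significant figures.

(a) Volume: 277,000 US gal × 3.785 L/gal = 1,048,445 L.
(a) [OCl⁻]/[HOCl] = 10^(pH − pKa) = 10^(7.64 − 7.41) = 1.698; fraction as HOCl = 1/(1 + 1.698) = 0.3706.
(a) Free chlorine required for 2.96 ppm HOCl: 2.96 / 0.3706 = 7.987 ppm.
(a) FC to add: 7.987 − 0.5 = 7.487 mg/L as Cl₂.
(a) Cl₂ equivalent: 7.487 mg/L × 1,048,445 L = 7849 g.
(a) Product at 88.9% available Cl: 7849 / 0.889 = 8830 g.

(b) Volume: 2360 m³ = 2,360,000 L.
(b) Chlorine deficit: 4.9 − 1.0 = 3.9 ppm = 3.9 mg/L as Cl₂.
(b) Cl₂ equivalent needed: 3.9 mg/L × 2,360,000 L = 9,204,000 mg = 9204 g.
(b) Product at 88.4% available chlorine: 9204 / 0.884 = 10,410 g.

(a) 8.83 kg; (b) 10.4 kg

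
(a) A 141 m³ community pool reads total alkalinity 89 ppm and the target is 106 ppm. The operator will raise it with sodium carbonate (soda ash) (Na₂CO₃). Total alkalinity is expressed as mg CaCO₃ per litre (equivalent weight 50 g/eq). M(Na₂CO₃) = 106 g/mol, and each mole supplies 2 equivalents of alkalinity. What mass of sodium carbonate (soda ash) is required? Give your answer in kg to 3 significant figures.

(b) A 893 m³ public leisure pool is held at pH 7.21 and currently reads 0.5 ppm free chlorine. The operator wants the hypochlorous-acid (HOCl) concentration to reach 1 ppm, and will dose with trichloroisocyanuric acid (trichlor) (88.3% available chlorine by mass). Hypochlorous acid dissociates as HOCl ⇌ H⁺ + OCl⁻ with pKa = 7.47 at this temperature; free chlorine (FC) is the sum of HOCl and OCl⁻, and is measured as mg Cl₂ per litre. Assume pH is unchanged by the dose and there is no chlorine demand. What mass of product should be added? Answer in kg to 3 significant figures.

(a) Volume: 141 m³ = 141,000 L.
(a) Alkalinity to add: (106 − 89) = 17 mg/L as CaCO₃ × 141,000 L = 2397 g as CaCO₃.
(a) Equivalents: 2397 g ÷ 50 g/eq = 47.94 eq.
(a) Each mole of Na₂CO₃ supplies 2 eq, so 47.94 / 2 = 23.97 mol.
(a) Mass: 23.97 mol × 106 g/mol = 2541 g.

(b) Volume: 893 m³ = 893,000 L.
(b) [OCl⁻]/[HOCl] = 10^(pH − pKa) = 10^(7.21 − 7.47) = 0.5495; fraction as HOCl = 1/(1 + 0.5495) = 0.6454.
(b) Free chlorine required for 1 ppm HOCl: 1 / 0.6454 = 1.55 ppm.
(b) FC to add: 1.55 − 0.5 = 1.05 mg/L as Cl₂.
(b) Cl₂ equivalent: 1.05 mg/L × 893,000 L = 937.2 g.
(b) Product at 88.3% available Cl: 937.2 / 0.883 = 1061 g.

(a) 2.54 kg; (b) 1.06 kg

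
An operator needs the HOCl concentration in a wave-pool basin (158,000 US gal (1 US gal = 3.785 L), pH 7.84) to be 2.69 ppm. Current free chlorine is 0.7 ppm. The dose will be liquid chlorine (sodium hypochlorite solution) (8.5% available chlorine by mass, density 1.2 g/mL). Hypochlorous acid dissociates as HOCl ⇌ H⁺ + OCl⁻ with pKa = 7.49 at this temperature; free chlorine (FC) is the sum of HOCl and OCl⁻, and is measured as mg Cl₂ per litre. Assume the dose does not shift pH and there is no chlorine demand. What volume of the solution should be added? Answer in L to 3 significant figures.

Volume: 158,000 US gal × 3.785 L/gal = 598,030 L.
[OCl⁻]/[HOCl] = 10^(pH − pKa) = 10^(7.84 − 7.49) = 2.239; fraction as HOCl = 1/(1 + 2.239) = 0.3088.
Free chlorine required for 2.69 ppm HOCl: 2.69 / 0.3088 = 8.712 ppm.
FC to add: 8.712 − 0.7 = 8.012 mg/L as Cl₂.
Cl₂ equivalent: 8.012 mg/L × 598,030 L = 4792 g.
Product at 8.5% available Cl: 4792 / 0.085 = 56,370 g.
Volume: 56,370 g ÷ 1.2 g/mL = 46,980 mL.

47.0 L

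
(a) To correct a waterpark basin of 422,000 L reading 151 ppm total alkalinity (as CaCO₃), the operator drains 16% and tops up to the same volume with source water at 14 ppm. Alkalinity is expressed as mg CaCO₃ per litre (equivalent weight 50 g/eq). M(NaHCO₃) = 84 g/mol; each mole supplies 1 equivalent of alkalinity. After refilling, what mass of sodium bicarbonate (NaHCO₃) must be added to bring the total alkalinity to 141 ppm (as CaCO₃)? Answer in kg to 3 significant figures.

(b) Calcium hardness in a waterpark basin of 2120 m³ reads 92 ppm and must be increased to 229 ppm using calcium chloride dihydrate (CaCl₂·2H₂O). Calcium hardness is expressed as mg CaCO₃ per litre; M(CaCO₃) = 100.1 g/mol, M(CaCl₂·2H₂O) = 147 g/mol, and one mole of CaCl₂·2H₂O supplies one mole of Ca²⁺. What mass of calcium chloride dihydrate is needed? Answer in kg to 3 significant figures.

(a) After draining 16% and refilling: 151 × 0.84 + 14 × 0.16 = 129.08 ppm.
(a) Deficit to target: 141 − 129.08 = 11.92 mg/L.
(a) As CaCO₃: 11.92 mg/L × 422,000 L = 5030 g; ÷ 50 g/eq ÷ 1 = 100.6 mol NaHCO₃.
(a) Mass: 100.6 × 84 = 8451 g.

(b) Volume: 2120 m³ = 2,120,000 L.
(b) Hardness to add: (229 − 92) = 137 mg/L as CaCO₃ × 2,120,000 L = 290,400 g as CaCO₃.
(b) Moles of Ca²⁺ (1 mol Ca²⁺ ≡ 1 mol CaCO₃): 290,400 / 100.1 g/mol = 2901 mol.
(b) Mass of CaCl₂·2H₂O: 2901 × 147 = 426,500 g.

(a) 8.45 kg; (b) 427 kg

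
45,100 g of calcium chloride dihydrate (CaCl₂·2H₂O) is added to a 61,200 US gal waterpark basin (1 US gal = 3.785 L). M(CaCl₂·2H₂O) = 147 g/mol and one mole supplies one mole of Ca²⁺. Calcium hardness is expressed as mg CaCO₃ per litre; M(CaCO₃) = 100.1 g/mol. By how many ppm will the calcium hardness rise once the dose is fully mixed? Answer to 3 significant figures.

133 ppm

Volume: 61,200 US gal × 3.785 L/gal = 231,642 L.
Moles of Ca²⁺: 45,100 g ÷ 147 g/mol = 306.8 mol.
As CaCO₃: 306.8 mol × 100.1 g/mol = 30,710 g.
Rise: 30,710 g / 231,642 L × 1000 = 132.6 mg/L.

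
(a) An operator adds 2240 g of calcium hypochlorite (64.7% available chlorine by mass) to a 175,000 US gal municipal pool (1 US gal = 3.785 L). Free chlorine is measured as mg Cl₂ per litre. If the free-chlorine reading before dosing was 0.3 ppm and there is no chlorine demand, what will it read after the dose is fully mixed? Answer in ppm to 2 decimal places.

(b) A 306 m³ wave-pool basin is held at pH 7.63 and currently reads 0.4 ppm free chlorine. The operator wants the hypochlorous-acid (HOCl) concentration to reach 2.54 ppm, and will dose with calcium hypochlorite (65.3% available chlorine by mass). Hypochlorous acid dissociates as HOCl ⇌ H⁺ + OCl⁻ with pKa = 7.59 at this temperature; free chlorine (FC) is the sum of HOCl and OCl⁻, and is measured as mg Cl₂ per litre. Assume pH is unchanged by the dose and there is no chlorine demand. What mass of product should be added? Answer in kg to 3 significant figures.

(a) 2.49 ppm; (b) 2.31 kg

(a) Volume: 175,000 US gal × 3.785 L/gal = 662,375 L.
(a) Available chlorine delivered: 2240 g × 0.647 = 1449 g as Cl₂.
(a) Concentration rise: 1449 g / 662,375 L = 2.188 mg/L = 2.19 ppm.
(a) Final FC: 0.3 + 2.19 = 2.49 ppm.

(b) Volume: 306 m³ = 306,000 L.
(b) [OCl⁻]/[HOCl] = 10^(pH − pKa) = 10^(7.63 − 7.59) = 1.096; fraction as HOCl = 1/(1 + 1.096) = 0.477.
(b) Free chlorine required for 2.54 ppm HOCl: 2.54 / 0.477 = 5.325 ppm.
(b) FC to add: 5.325 − 0.4 = 4.925 mg/L as Cl₂.
(b) Cl₂ equivalent: 4.925 mg/L × 306,000 L = 1507 g.
(b) Product at 65.3% available Cl: 1507 / 0.653 = 2308 g.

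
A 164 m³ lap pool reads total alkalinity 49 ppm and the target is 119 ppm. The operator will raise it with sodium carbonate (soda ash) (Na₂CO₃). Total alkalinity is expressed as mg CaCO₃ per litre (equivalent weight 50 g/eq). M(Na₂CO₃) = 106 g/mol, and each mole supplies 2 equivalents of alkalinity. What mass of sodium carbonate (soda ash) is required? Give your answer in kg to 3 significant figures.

12.2 kg

Volume: 164 m³ = 164,000 L.
Alkalinity to add: (119 − 49) = 70 mg/L as CaCO₃ × 164,000 L = 11,480 g as CaCO₃.
Equivalents: 11,480 g ÷ 50 g/eq = 229.6 eq.
Each mole of Na₂CO₃ supplies 2 eq, so 229.6 / 2 = 114.8 mol.
Mass: 114.8 mol × 106 g/mol = 12,170 g.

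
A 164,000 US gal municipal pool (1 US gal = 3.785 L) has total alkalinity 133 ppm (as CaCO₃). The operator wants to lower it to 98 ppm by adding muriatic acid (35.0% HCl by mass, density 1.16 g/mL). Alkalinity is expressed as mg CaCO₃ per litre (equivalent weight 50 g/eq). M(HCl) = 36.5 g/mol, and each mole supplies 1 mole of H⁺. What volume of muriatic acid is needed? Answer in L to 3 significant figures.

Volume: 164,000 US gal × 3.785 L/gal = 620,740 L.
Alkalinity to neutralize: (133 − 98) = 35 mg/L as CaCO₃ × 620,740 L = 21,730 g as CaCO₃.
Equivalents of H⁺ required: 21,730 ÷ 50 g/eq = 434.5 eq = 434.5 mol HCl.
Mass of HCl: 434.5 × 36.5 = 15,860 g.
Mass of 35.0% solution: 15,860 / 0.35 = 45,310 g.
Volume: 45,310 g ÷ 1.16 g/mL = 39,060 mL.

39.1 L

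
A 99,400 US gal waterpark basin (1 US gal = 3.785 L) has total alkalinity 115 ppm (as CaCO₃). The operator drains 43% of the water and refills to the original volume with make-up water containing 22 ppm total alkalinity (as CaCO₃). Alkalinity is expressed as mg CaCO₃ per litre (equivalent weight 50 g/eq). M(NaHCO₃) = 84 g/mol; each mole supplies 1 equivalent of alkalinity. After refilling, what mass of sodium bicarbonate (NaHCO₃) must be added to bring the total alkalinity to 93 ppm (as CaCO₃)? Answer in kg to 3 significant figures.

11.4 kg

Volume: 99,400 US gal × 3.785 L/gal = 376,229 L.
After draining 43% and refilling: 115 × 0.57 + 22 × 0.43 = 75.01 ppm.
Deficit to target: 93 − 75.01 = 17.99 mg/L.
As CaCO₃: 17.99 mg/L × 376,229 L = 6768 g; ÷ 50 g/eq ÷ 1 = 135.4 mol NaHCO₃.
Mass: 135.4 × 84 = 11,370 g.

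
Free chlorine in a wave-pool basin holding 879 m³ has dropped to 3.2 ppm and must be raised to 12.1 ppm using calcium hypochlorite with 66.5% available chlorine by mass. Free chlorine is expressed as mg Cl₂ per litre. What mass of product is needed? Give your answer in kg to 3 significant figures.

11.8 kg

Volume: 879 m³ = 879,000 L.
Chlorine deficit: 12.1 − 3.2 = 8.9 ppm = 8.9 mg/L as Cl₂.
Cl₂ equivalent needed: 8.9 mg/L × 879,000 L = 7,823,000 mg = 7823 g.
Product at 66.5% available chlorine: 7823 / 0.665 = 11,760 g.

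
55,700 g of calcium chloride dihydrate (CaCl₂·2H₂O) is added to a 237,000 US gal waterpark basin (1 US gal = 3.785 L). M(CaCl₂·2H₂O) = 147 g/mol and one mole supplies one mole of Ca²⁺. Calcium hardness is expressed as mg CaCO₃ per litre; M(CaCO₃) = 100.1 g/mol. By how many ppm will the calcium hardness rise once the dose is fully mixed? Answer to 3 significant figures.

42.3 ppm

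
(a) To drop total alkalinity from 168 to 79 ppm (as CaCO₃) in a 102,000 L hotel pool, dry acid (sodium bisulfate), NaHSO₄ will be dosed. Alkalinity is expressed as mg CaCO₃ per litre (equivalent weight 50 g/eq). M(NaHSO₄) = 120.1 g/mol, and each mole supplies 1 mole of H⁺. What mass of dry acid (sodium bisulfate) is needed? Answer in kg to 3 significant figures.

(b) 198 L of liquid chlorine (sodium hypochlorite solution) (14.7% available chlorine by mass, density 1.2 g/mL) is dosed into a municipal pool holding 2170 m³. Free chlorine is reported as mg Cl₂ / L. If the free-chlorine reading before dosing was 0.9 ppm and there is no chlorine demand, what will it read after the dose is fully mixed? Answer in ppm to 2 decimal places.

(a) Alkalinity to neutralize: (168 − 79) = 89 mg/L as CaCO₃ × 102,000 L = 9078 g as CaCO₃.
(a) Equivalents of H⁺ required: 9078 ÷ 50 g/eq = 181.6 eq = 181.6 mol NaHSO₄.
(a) Mass of NaHSO₄: 181.6 × 120.1 = 21,810 g.

(b) Volume: 2170 m³ = 2,170,000 L.
(b) Mass of solution: 198 L × 1000 mL/L × 1.2 g/mL = 237,600 g.
(b) Available chlorine delivered: 237,600 g × 0.147 = 34,930 g as Cl₂.
(b) Concentration rise: 34,930 g / 2,170,000 L = 16.1 mg/L = 16.10 ppm.
(b) Final FC: 0.9 + 16.10 = 17.00 ppm.

(a) 21.8 kg; (b) 17.00 ppm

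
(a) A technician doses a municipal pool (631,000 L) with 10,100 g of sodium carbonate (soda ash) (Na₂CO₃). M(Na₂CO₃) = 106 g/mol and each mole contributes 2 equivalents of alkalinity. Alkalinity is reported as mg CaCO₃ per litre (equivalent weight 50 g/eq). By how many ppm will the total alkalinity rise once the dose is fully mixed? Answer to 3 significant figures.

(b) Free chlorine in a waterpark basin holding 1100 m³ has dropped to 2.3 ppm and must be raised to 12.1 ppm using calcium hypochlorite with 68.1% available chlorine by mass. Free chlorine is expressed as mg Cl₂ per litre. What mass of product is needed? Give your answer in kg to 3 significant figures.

(a) 15.1 ppm; (b) 15.8 kg

(a) Moles of Na₂CO₃: 10,100 g ÷ 106 g/mol = 95.28 mol → 190.6 eq of alkalinity.
(a) As CaCO₃: 190.6 eq × 50 g/eq = 9528 g.
(a) Rise: 9528 g / 631,000 L × 1000 = 15.1 mg/L.

(b) Volume: 1100 m³ = 1,100,000 L.
(b) Chlorine deficit: 12.1 − 2.3 = 9.8 ppm = 9.8 mg/L as Cl₂.
(b) Cl₂ equivalent needed: 9.8 mg/L × 1,100,000 L = 10,780,000 mg = 10,780 g.
(b) Product at 68.1% available chlorine: 10,780 / 0.681 = 15,830 g.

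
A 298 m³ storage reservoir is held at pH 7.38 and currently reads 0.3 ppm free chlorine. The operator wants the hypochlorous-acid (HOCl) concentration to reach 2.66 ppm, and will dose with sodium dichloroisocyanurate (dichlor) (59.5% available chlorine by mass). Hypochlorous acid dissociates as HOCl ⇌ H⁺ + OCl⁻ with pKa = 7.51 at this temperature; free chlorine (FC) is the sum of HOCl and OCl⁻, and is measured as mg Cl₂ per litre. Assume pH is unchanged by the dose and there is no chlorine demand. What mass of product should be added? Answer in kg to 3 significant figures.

2.17 kg

Volume: 298 m³ = 298,000 L.
[OCl⁻]/[HOCl] = 10^(pH − pKa) = 10^(7.38 − 7.51) = 0.7413; fraction as HOCl = 1/(1 + 0.7413) = 0.5743.
Free chlorine required for 2.66 ppm HOCl: 2.66 / 0.5743 = 4.632 ppm.
FC to add: 4.632 − 0.3 = 4.332 mg/L as Cl₂.
Cl₂ equivalent: 4.332 mg/L × 298,000 L = 1291 g.
Product at 59.5% available Cl: 1291 / 0.595 = 2170 g.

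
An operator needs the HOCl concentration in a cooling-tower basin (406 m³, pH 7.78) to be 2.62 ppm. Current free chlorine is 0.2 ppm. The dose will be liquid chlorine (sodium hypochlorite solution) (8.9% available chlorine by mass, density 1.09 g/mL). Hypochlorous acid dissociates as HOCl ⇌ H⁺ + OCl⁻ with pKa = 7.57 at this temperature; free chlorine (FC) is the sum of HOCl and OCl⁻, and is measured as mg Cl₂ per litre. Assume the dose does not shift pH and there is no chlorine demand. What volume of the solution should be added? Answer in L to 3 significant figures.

27.9 L

Volume: 406 m³ = 406,000 L.
[OCl⁻]/[HOCl] = 10^(pH − pKa) = 10^(7.78 − 7.57) = 1.622; fraction as HOCl = 1/(1 + 1.622) = 0.3814.
Free chlorine required for 2.62 ppm HOCl: 2.62 / 0.3814 = 6.869 ppm.
FC to add: 6.869 − 0.2 = 6.669 mg/L as Cl₂.
Cl₂ equivalent: 6.669 mg/L × 406,000 L = 2708 g.
Product at 8.9% available Cl: 2708 / 0.089 = 30,420 g.
Volume: 30,420 g ÷ 1.09 g/mL = 27,910 mL.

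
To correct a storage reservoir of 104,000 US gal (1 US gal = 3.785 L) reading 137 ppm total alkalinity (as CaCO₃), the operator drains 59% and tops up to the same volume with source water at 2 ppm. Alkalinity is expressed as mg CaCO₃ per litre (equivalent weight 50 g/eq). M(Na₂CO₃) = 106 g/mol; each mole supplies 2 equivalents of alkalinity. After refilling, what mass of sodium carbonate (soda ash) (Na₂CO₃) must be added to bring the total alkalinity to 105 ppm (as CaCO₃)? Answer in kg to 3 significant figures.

19.9 kg

Volume: 104,000 US gal × 3.785 L/gal = 393,640 L.
After draining 59% and refilling: 137 × 0.41 + 2 × 0.59 = 57.35 ppm.
Deficit to target: 105 − 57.35 = 47.65 mg/L.
As CaCO₃: 47.65 mg/L × 393,640 L = 18,760 g; ÷ 50 g/eq ÷ 2 = 187.6 mol Na₂CO₃.
Mass: 187.6 × 106 = 19,880 g.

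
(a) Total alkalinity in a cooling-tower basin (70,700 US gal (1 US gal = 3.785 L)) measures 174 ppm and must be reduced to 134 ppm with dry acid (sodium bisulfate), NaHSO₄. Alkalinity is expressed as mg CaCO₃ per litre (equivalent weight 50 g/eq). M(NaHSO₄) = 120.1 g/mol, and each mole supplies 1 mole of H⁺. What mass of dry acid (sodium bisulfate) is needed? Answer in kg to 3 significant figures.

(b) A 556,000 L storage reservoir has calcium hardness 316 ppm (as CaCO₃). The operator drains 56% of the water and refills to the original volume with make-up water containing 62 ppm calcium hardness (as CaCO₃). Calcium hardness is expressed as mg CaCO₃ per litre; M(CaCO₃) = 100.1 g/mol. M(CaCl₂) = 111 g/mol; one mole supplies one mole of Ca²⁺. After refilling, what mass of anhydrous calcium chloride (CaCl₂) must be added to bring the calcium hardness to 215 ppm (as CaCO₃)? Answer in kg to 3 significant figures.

(a) Volume: 70,700 US gal × 3.785 L/gal = 267,600 L.
(a) Alkalinity to neutralize: (174 − 134) = 40 mg/L as CaCO₃ × 267,600 L = 10,700 g as CaCO₃.
(a) Equivalents of H⁺ required: 10,700 ÷ 50 g/eq = 214.1 eq = 214.1 mol NaHSO₄.
(a) Mass of NaHSO₄: 214.1 × 120.1 = 25,710 g.

(b) After draining 56% and refilling: 316 × 0.44 + 62 × 0.56 = 173.76 ppm.
(b) Deficit to target: 215 − 173.76 = 41.24 mg/L.
(b) As CaCO₃: 41.24 mg/L × 556,000 L = 22,930 g; ÷ 100.1 = 229.1 mol Ca²⁺.
(b) Mass: 229.1 × 111 = 25,430 g.

(a) 25.7 kg; (b) 25.4 kg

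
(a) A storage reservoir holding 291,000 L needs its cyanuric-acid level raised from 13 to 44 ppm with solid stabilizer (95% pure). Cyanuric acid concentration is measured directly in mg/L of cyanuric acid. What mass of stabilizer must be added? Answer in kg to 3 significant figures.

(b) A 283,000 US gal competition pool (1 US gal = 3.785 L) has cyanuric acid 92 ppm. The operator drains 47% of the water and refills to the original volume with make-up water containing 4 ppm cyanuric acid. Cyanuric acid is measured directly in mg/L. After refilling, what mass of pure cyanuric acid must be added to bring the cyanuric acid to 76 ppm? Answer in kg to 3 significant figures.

(a) 9.50 kg; (b) 27.2 kg

(a) CYA to add: (44 − 13) = 31 mg/L × 291,000 L = 9021 g cyanuric acid.
(a) At 95% purity: 9021 / 0.95 = 9496 g product.

(b) Volume: 283,000 US gal × 3.785 L/gal = 1,071,155 L.
(b) After draining 47% and refilling: 92 × 0.53 + 4 × 0.47 = 50.64 ppm.
(b) Deficit to target: 76 − 50.64 = 25.36 mg/L.
(b) Mass: 25.36 mg/L × 1,071,155 L = 27,160 g cyanuric acid.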